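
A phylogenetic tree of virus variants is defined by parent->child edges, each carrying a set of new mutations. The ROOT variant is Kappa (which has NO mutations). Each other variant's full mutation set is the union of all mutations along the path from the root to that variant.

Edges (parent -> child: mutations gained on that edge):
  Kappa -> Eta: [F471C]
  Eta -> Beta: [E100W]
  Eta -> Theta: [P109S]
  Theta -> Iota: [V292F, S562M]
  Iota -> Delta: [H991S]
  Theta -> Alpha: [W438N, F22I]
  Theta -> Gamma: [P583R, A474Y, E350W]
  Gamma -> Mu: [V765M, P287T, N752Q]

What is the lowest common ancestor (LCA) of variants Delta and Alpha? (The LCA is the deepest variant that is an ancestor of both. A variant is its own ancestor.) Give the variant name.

Answer: Theta

Derivation:
Path from root to Delta: Kappa -> Eta -> Theta -> Iota -> Delta
  ancestors of Delta: {Kappa, Eta, Theta, Iota, Delta}
Path from root to Alpha: Kappa -> Eta -> Theta -> Alpha
  ancestors of Alpha: {Kappa, Eta, Theta, Alpha}
Common ancestors: {Kappa, Eta, Theta}
Walk up from Alpha: Alpha (not in ancestors of Delta), Theta (in ancestors of Delta), Eta (in ancestors of Delta), Kappa (in ancestors of Delta)
Deepest common ancestor (LCA) = Theta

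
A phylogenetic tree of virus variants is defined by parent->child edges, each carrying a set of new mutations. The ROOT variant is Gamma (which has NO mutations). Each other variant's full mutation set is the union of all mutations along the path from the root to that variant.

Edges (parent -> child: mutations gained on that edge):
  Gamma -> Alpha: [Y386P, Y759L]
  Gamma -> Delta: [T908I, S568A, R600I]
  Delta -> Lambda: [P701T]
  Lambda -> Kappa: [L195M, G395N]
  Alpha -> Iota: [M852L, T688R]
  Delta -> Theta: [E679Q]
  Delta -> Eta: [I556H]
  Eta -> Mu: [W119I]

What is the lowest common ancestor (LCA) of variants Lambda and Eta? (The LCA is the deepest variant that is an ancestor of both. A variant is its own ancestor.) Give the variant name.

Answer: Delta

Derivation:
Path from root to Lambda: Gamma -> Delta -> Lambda
  ancestors of Lambda: {Gamma, Delta, Lambda}
Path from root to Eta: Gamma -> Delta -> Eta
  ancestors of Eta: {Gamma, Delta, Eta}
Common ancestors: {Gamma, Delta}
Walk up from Eta: Eta (not in ancestors of Lambda), Delta (in ancestors of Lambda), Gamma (in ancestors of Lambda)
Deepest common ancestor (LCA) = Delta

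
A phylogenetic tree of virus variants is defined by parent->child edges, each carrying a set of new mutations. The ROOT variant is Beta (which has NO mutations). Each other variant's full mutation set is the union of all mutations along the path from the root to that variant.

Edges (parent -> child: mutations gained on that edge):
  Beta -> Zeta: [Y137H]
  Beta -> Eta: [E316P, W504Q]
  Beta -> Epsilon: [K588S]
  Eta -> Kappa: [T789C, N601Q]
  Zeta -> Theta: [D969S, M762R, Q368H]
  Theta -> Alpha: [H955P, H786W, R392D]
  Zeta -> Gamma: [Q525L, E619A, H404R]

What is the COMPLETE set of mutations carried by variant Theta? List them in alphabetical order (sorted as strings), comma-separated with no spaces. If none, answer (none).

At Beta: gained [] -> total []
At Zeta: gained ['Y137H'] -> total ['Y137H']
At Theta: gained ['D969S', 'M762R', 'Q368H'] -> total ['D969S', 'M762R', 'Q368H', 'Y137H']

Answer: D969S,M762R,Q368H,Y137H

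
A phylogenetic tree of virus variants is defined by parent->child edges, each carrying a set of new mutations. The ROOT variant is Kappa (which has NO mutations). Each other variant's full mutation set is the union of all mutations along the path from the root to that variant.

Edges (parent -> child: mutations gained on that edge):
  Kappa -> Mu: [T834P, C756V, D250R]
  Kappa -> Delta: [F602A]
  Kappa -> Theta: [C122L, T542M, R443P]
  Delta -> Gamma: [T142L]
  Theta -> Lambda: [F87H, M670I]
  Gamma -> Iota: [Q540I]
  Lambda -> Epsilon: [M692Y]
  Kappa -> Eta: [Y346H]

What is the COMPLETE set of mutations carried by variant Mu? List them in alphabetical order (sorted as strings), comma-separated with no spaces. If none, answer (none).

Answer: C756V,D250R,T834P

Derivation:
At Kappa: gained [] -> total []
At Mu: gained ['T834P', 'C756V', 'D250R'] -> total ['C756V', 'D250R', 'T834P']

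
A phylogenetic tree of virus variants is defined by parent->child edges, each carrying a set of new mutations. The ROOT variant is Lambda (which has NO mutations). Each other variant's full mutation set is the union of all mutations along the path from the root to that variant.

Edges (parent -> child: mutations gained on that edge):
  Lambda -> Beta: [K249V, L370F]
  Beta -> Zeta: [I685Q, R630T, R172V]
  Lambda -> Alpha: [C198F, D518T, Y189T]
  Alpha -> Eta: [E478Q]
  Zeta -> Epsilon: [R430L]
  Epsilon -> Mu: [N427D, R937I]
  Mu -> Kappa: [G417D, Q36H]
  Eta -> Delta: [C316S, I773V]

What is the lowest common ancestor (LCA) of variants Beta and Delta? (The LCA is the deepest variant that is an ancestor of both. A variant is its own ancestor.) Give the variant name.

Path from root to Beta: Lambda -> Beta
  ancestors of Beta: {Lambda, Beta}
Path from root to Delta: Lambda -> Alpha -> Eta -> Delta
  ancestors of Delta: {Lambda, Alpha, Eta, Delta}
Common ancestors: {Lambda}
Walk up from Delta: Delta (not in ancestors of Beta), Eta (not in ancestors of Beta), Alpha (not in ancestors of Beta), Lambda (in ancestors of Beta)
Deepest common ancestor (LCA) = Lambda

Answer: Lambda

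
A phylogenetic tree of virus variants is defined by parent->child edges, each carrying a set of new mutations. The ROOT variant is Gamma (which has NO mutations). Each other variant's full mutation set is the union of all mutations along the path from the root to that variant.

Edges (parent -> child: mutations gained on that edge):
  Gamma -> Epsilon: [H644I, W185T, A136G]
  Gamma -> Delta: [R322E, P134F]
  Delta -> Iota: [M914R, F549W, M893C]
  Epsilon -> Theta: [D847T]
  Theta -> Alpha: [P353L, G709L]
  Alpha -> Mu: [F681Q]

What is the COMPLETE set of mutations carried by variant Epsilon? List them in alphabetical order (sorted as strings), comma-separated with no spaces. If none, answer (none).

At Gamma: gained [] -> total []
At Epsilon: gained ['H644I', 'W185T', 'A136G'] -> total ['A136G', 'H644I', 'W185T']

Answer: A136G,H644I,W185T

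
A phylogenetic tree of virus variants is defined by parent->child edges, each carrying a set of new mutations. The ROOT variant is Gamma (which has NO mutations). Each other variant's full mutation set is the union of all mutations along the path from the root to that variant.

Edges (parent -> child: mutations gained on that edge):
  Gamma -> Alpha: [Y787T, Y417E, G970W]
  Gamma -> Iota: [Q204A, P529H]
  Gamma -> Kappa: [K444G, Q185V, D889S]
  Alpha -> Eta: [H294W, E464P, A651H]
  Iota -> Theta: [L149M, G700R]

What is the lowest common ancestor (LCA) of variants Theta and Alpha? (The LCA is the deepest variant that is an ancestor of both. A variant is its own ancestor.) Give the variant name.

Answer: Gamma

Derivation:
Path from root to Theta: Gamma -> Iota -> Theta
  ancestors of Theta: {Gamma, Iota, Theta}
Path from root to Alpha: Gamma -> Alpha
  ancestors of Alpha: {Gamma, Alpha}
Common ancestors: {Gamma}
Walk up from Alpha: Alpha (not in ancestors of Theta), Gamma (in ancestors of Theta)
Deepest common ancestor (LCA) = Gamma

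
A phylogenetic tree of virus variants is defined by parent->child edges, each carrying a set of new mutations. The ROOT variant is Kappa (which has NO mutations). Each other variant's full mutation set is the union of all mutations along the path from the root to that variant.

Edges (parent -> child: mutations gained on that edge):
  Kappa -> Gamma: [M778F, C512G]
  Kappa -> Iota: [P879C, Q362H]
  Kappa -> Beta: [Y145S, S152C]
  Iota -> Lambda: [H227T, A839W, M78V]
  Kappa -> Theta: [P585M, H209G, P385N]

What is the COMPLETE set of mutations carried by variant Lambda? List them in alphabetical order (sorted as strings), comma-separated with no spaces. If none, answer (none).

Answer: A839W,H227T,M78V,P879C,Q362H

Derivation:
At Kappa: gained [] -> total []
At Iota: gained ['P879C', 'Q362H'] -> total ['P879C', 'Q362H']
At Lambda: gained ['H227T', 'A839W', 'M78V'] -> total ['A839W', 'H227T', 'M78V', 'P879C', 'Q362H']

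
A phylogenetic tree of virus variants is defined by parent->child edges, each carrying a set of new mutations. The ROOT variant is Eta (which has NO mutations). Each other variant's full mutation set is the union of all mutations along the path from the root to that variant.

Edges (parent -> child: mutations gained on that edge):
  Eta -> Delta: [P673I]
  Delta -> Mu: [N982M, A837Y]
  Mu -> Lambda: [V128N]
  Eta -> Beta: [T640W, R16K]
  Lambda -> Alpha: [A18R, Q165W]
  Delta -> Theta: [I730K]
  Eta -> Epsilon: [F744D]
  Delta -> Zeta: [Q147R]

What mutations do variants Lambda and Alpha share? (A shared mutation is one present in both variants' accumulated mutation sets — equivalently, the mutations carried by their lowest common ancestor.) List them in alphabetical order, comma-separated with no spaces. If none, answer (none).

Accumulating mutations along path to Lambda:
  At Eta: gained [] -> total []
  At Delta: gained ['P673I'] -> total ['P673I']
  At Mu: gained ['N982M', 'A837Y'] -> total ['A837Y', 'N982M', 'P673I']
  At Lambda: gained ['V128N'] -> total ['A837Y', 'N982M', 'P673I', 'V128N']
Mutations(Lambda) = ['A837Y', 'N982M', 'P673I', 'V128N']
Accumulating mutations along path to Alpha:
  At Eta: gained [] -> total []
  At Delta: gained ['P673I'] -> total ['P673I']
  At Mu: gained ['N982M', 'A837Y'] -> total ['A837Y', 'N982M', 'P673I']
  At Lambda: gained ['V128N'] -> total ['A837Y', 'N982M', 'P673I', 'V128N']
  At Alpha: gained ['A18R', 'Q165W'] -> total ['A18R', 'A837Y', 'N982M', 'P673I', 'Q165W', 'V128N']
Mutations(Alpha) = ['A18R', 'A837Y', 'N982M', 'P673I', 'Q165W', 'V128N']
Intersection: ['A837Y', 'N982M', 'P673I', 'V128N'] ∩ ['A18R', 'A837Y', 'N982M', 'P673I', 'Q165W', 'V128N'] = ['A837Y', 'N982M', 'P673I', 'V128N']

Answer: A837Y,N982M,P673I,V128N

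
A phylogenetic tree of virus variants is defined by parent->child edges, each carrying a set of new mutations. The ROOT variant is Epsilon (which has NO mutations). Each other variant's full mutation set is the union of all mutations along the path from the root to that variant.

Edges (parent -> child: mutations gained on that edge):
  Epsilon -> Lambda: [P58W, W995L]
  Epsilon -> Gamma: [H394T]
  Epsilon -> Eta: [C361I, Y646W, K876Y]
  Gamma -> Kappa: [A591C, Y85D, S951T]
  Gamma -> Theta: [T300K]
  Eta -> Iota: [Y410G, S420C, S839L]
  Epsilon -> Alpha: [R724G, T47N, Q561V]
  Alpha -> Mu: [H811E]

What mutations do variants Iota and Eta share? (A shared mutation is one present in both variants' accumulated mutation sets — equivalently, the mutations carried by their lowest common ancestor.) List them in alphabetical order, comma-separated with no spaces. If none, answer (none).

Accumulating mutations along path to Iota:
  At Epsilon: gained [] -> total []
  At Eta: gained ['C361I', 'Y646W', 'K876Y'] -> total ['C361I', 'K876Y', 'Y646W']
  At Iota: gained ['Y410G', 'S420C', 'S839L'] -> total ['C361I', 'K876Y', 'S420C', 'S839L', 'Y410G', 'Y646W']
Mutations(Iota) = ['C361I', 'K876Y', 'S420C', 'S839L', 'Y410G', 'Y646W']
Accumulating mutations along path to Eta:
  At Epsilon: gained [] -> total []
  At Eta: gained ['C361I', 'Y646W', 'K876Y'] -> total ['C361I', 'K876Y', 'Y646W']
Mutations(Eta) = ['C361I', 'K876Y', 'Y646W']
Intersection: ['C361I', 'K876Y', 'S420C', 'S839L', 'Y410G', 'Y646W'] ∩ ['C361I', 'K876Y', 'Y646W'] = ['C361I', 'K876Y', 'Y646W']

Answer: C361I,K876Y,Y646W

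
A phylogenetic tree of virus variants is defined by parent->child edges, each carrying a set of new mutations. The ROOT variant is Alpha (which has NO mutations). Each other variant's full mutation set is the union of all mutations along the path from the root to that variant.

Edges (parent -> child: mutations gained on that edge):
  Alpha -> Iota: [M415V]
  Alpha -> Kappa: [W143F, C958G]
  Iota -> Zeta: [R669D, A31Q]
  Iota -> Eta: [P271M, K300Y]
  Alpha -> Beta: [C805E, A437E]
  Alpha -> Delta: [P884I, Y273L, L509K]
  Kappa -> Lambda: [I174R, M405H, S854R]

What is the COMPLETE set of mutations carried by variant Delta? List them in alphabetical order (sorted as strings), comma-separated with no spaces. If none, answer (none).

At Alpha: gained [] -> total []
At Delta: gained ['P884I', 'Y273L', 'L509K'] -> total ['L509K', 'P884I', 'Y273L']

Answer: L509K,P884I,Y273L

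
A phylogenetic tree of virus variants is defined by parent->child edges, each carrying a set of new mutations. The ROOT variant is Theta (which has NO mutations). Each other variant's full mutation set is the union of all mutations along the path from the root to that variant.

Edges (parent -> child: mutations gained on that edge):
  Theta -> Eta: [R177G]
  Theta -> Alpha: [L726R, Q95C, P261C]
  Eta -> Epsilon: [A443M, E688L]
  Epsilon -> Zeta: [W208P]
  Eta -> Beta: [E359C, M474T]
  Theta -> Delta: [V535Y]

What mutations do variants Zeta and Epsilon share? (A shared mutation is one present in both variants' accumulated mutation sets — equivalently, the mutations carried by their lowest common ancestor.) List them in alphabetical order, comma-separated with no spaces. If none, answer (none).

Answer: A443M,E688L,R177G

Derivation:
Accumulating mutations along path to Zeta:
  At Theta: gained [] -> total []
  At Eta: gained ['R177G'] -> total ['R177G']
  At Epsilon: gained ['A443M', 'E688L'] -> total ['A443M', 'E688L', 'R177G']
  At Zeta: gained ['W208P'] -> total ['A443M', 'E688L', 'R177G', 'W208P']
Mutations(Zeta) = ['A443M', 'E688L', 'R177G', 'W208P']
Accumulating mutations along path to Epsilon:
  At Theta: gained [] -> total []
  At Eta: gained ['R177G'] -> total ['R177G']
  At Epsilon: gained ['A443M', 'E688L'] -> total ['A443M', 'E688L', 'R177G']
Mutations(Epsilon) = ['A443M', 'E688L', 'R177G']
Intersection: ['A443M', 'E688L', 'R177G', 'W208P'] ∩ ['A443M', 'E688L', 'R177G'] = ['A443M', 'E688L', 'R177G']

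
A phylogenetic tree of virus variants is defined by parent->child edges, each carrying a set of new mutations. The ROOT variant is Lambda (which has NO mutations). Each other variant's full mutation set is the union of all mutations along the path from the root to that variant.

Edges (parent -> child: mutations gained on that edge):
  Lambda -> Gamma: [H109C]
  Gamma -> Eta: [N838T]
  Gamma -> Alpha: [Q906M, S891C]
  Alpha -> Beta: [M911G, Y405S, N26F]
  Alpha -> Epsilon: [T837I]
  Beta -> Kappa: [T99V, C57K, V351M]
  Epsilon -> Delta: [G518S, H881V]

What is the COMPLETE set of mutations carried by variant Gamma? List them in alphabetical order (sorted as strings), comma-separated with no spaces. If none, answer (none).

At Lambda: gained [] -> total []
At Gamma: gained ['H109C'] -> total ['H109C']

Answer: H109C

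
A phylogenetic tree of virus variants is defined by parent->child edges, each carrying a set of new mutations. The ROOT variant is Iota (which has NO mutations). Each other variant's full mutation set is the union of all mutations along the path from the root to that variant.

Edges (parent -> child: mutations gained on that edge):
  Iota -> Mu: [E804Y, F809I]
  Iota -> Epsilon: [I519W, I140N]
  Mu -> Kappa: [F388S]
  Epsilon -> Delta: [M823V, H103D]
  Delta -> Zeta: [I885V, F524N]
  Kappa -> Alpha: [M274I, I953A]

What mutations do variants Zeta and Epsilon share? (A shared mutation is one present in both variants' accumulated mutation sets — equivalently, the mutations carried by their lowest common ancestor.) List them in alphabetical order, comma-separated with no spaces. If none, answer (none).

Accumulating mutations along path to Zeta:
  At Iota: gained [] -> total []
  At Epsilon: gained ['I519W', 'I140N'] -> total ['I140N', 'I519W']
  At Delta: gained ['M823V', 'H103D'] -> total ['H103D', 'I140N', 'I519W', 'M823V']
  At Zeta: gained ['I885V', 'F524N'] -> total ['F524N', 'H103D', 'I140N', 'I519W', 'I885V', 'M823V']
Mutations(Zeta) = ['F524N', 'H103D', 'I140N', 'I519W', 'I885V', 'M823V']
Accumulating mutations along path to Epsilon:
  At Iota: gained [] -> total []
  At Epsilon: gained ['I519W', 'I140N'] -> total ['I140N', 'I519W']
Mutations(Epsilon) = ['I140N', 'I519W']
Intersection: ['F524N', 'H103D', 'I140N', 'I519W', 'I885V', 'M823V'] ∩ ['I140N', 'I519W'] = ['I140N', 'I519W']

Answer: I140N,I519W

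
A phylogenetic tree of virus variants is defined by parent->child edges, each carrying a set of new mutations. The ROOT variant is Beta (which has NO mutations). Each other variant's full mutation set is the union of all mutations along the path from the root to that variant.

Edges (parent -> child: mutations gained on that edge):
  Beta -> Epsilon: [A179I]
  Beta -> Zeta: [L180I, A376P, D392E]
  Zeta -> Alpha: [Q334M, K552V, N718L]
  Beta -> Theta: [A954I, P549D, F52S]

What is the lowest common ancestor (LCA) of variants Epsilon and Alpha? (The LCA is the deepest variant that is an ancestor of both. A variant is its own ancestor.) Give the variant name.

Path from root to Epsilon: Beta -> Epsilon
  ancestors of Epsilon: {Beta, Epsilon}
Path from root to Alpha: Beta -> Zeta -> Alpha
  ancestors of Alpha: {Beta, Zeta, Alpha}
Common ancestors: {Beta}
Walk up from Alpha: Alpha (not in ancestors of Epsilon), Zeta (not in ancestors of Epsilon), Beta (in ancestors of Epsilon)
Deepest common ancestor (LCA) = Beta

Answer: Beta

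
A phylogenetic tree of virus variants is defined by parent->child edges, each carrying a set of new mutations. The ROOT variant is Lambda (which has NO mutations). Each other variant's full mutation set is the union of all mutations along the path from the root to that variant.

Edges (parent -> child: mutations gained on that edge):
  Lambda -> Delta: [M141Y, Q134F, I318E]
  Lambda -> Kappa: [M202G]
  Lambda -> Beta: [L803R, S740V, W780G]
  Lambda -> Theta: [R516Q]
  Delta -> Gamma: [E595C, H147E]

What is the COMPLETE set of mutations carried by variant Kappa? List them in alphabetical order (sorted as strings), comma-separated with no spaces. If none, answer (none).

Answer: M202G

Derivation:
At Lambda: gained [] -> total []
At Kappa: gained ['M202G'] -> total ['M202G']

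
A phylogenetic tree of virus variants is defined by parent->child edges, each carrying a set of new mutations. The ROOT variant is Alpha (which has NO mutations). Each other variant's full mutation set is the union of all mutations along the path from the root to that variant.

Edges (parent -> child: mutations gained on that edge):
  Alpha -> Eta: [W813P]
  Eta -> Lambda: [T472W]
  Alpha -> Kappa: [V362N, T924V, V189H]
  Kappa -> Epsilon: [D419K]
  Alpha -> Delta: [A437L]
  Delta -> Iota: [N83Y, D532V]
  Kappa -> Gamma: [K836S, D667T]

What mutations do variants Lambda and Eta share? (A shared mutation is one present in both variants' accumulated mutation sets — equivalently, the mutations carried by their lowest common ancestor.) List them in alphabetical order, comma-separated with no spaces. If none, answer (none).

Accumulating mutations along path to Lambda:
  At Alpha: gained [] -> total []
  At Eta: gained ['W813P'] -> total ['W813P']
  At Lambda: gained ['T472W'] -> total ['T472W', 'W813P']
Mutations(Lambda) = ['T472W', 'W813P']
Accumulating mutations along path to Eta:
  At Alpha: gained [] -> total []
  At Eta: gained ['W813P'] -> total ['W813P']
Mutations(Eta) = ['W813P']
Intersection: ['T472W', 'W813P'] ∩ ['W813P'] = ['W813P']

Answer: W813P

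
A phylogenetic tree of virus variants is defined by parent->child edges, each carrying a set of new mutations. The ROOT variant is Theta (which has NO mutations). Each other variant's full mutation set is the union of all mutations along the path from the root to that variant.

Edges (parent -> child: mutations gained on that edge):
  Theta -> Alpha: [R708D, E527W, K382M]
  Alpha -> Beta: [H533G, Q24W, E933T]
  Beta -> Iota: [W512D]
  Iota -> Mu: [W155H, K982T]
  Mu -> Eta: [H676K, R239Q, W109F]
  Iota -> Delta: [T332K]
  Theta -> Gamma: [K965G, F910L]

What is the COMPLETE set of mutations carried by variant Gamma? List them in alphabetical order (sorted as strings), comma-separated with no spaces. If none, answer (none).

At Theta: gained [] -> total []
At Gamma: gained ['K965G', 'F910L'] -> total ['F910L', 'K965G']

Answer: F910L,K965G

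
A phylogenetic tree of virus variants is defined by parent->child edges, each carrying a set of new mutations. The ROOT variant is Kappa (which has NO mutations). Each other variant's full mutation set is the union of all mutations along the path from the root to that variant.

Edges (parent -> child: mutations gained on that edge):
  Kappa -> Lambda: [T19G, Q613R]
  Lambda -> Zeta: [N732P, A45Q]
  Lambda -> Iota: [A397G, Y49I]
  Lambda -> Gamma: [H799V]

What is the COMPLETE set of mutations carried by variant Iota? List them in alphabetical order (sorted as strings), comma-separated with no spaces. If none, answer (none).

Answer: A397G,Q613R,T19G,Y49I

Derivation:
At Kappa: gained [] -> total []
At Lambda: gained ['T19G', 'Q613R'] -> total ['Q613R', 'T19G']
At Iota: gained ['A397G', 'Y49I'] -> total ['A397G', 'Q613R', 'T19G', 'Y49I']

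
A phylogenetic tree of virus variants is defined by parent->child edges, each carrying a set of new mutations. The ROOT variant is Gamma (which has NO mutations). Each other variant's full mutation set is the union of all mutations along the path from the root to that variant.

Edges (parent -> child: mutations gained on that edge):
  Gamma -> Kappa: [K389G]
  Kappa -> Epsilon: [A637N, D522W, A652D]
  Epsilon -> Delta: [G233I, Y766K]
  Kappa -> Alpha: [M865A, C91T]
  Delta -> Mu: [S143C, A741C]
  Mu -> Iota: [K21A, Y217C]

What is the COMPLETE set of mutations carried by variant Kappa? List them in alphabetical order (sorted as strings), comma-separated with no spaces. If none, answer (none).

Answer: K389G

Derivation:
At Gamma: gained [] -> total []
At Kappa: gained ['K389G'] -> total ['K389G']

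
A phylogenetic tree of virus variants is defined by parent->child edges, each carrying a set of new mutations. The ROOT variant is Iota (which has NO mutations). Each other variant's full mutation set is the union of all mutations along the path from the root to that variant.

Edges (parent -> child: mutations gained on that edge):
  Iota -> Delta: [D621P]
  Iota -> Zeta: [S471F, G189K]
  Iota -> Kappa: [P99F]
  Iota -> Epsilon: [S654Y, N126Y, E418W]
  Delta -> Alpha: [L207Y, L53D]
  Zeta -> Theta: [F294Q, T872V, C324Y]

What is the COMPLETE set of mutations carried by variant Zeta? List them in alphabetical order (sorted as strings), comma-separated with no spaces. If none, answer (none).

Answer: G189K,S471F

Derivation:
At Iota: gained [] -> total []
At Zeta: gained ['S471F', 'G189K'] -> total ['G189K', 'S471F']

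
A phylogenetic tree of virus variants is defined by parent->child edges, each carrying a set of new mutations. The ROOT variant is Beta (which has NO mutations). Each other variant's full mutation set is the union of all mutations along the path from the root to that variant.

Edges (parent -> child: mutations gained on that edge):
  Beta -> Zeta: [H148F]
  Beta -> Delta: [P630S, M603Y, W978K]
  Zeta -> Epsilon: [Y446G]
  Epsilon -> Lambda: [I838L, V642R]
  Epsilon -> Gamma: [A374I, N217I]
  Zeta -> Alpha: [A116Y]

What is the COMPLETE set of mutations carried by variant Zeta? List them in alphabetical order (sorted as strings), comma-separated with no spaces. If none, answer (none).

At Beta: gained [] -> total []
At Zeta: gained ['H148F'] -> total ['H148F']

Answer: H148F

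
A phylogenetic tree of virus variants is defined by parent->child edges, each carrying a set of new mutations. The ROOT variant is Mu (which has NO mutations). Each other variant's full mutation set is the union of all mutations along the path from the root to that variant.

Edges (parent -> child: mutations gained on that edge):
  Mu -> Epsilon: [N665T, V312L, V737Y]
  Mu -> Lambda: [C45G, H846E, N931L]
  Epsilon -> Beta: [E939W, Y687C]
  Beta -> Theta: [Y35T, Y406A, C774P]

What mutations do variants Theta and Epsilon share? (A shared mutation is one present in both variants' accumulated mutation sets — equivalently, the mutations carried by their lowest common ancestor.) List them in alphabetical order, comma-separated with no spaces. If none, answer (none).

Accumulating mutations along path to Theta:
  At Mu: gained [] -> total []
  At Epsilon: gained ['N665T', 'V312L', 'V737Y'] -> total ['N665T', 'V312L', 'V737Y']
  At Beta: gained ['E939W', 'Y687C'] -> total ['E939W', 'N665T', 'V312L', 'V737Y', 'Y687C']
  At Theta: gained ['Y35T', 'Y406A', 'C774P'] -> total ['C774P', 'E939W', 'N665T', 'V312L', 'V737Y', 'Y35T', 'Y406A', 'Y687C']
Mutations(Theta) = ['C774P', 'E939W', 'N665T', 'V312L', 'V737Y', 'Y35T', 'Y406A', 'Y687C']
Accumulating mutations along path to Epsilon:
  At Mu: gained [] -> total []
  At Epsilon: gained ['N665T', 'V312L', 'V737Y'] -> total ['N665T', 'V312L', 'V737Y']
Mutations(Epsilon) = ['N665T', 'V312L', 'V737Y']
Intersection: ['C774P', 'E939W', 'N665T', 'V312L', 'V737Y', 'Y35T', 'Y406A', 'Y687C'] ∩ ['N665T', 'V312L', 'V737Y'] = ['N665T', 'V312L', 'V737Y']

Answer: N665T,V312L,V737Y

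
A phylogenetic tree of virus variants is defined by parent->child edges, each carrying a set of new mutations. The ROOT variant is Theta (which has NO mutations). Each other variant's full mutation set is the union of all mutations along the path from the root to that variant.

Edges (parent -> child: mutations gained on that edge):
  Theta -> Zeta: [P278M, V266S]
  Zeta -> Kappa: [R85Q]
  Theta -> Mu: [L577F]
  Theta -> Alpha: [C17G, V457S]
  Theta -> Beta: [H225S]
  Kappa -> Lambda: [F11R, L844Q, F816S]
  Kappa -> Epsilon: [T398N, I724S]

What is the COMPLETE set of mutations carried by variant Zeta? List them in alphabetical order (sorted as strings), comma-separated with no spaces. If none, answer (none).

Answer: P278M,V266S

Derivation:
At Theta: gained [] -> total []
At Zeta: gained ['P278M', 'V266S'] -> total ['P278M', 'V266S']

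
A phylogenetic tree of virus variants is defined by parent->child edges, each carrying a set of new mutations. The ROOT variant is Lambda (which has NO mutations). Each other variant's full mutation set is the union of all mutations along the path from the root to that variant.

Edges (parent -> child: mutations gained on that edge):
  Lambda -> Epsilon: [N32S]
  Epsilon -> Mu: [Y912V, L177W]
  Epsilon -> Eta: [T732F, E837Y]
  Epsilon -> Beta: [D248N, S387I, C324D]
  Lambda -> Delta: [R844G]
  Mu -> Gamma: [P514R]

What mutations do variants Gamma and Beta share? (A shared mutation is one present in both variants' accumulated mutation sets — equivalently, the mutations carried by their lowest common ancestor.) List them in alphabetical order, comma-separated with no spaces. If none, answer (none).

Accumulating mutations along path to Gamma:
  At Lambda: gained [] -> total []
  At Epsilon: gained ['N32S'] -> total ['N32S']
  At Mu: gained ['Y912V', 'L177W'] -> total ['L177W', 'N32S', 'Y912V']
  At Gamma: gained ['P514R'] -> total ['L177W', 'N32S', 'P514R', 'Y912V']
Mutations(Gamma) = ['L177W', 'N32S', 'P514R', 'Y912V']
Accumulating mutations along path to Beta:
  At Lambda: gained [] -> total []
  At Epsilon: gained ['N32S'] -> total ['N32S']
  At Beta: gained ['D248N', 'S387I', 'C324D'] -> total ['C324D', 'D248N', 'N32S', 'S387I']
Mutations(Beta) = ['C324D', 'D248N', 'N32S', 'S387I']
Intersection: ['L177W', 'N32S', 'P514R', 'Y912V'] ∩ ['C324D', 'D248N', 'N32S', 'S387I'] = ['N32S']

Answer: N32S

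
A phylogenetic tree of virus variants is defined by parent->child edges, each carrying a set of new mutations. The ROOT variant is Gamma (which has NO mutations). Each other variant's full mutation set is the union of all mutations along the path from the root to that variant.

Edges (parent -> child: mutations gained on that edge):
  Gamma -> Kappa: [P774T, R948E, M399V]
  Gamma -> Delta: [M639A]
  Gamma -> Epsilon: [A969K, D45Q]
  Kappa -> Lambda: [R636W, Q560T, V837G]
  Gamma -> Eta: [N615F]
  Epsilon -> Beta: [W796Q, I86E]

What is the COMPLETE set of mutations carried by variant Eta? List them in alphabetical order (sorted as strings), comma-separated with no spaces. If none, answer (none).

At Gamma: gained [] -> total []
At Eta: gained ['N615F'] -> total ['N615F']

Answer: N615F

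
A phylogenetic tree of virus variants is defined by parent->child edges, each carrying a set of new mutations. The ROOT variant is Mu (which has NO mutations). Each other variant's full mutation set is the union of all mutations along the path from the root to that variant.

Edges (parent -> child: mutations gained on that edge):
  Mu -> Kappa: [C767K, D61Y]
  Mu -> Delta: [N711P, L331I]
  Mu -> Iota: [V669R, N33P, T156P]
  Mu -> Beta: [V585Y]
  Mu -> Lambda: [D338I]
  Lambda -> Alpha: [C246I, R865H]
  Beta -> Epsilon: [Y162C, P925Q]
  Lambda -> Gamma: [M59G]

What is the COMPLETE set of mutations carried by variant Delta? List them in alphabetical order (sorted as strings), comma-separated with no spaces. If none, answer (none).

Answer: L331I,N711P

Derivation:
At Mu: gained [] -> total []
At Delta: gained ['N711P', 'L331I'] -> total ['L331I', 'N711P']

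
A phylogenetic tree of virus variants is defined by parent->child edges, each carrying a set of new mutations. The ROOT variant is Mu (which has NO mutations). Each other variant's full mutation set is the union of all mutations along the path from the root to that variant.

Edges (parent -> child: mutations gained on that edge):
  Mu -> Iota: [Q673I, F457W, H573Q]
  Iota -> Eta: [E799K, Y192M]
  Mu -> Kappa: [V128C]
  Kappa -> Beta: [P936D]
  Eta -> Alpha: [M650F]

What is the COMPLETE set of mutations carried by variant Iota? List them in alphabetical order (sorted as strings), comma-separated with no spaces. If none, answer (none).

At Mu: gained [] -> total []
At Iota: gained ['Q673I', 'F457W', 'H573Q'] -> total ['F457W', 'H573Q', 'Q673I']

Answer: F457W,H573Q,Q673I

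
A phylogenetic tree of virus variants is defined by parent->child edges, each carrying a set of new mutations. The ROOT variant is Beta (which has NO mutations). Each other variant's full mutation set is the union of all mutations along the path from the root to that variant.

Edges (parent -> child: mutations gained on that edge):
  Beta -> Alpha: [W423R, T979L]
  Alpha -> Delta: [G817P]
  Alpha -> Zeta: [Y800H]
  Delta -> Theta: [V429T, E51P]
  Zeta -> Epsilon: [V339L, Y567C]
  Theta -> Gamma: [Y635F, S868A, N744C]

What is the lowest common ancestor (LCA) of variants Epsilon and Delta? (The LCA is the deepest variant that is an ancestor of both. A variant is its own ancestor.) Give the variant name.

Answer: Alpha

Derivation:
Path from root to Epsilon: Beta -> Alpha -> Zeta -> Epsilon
  ancestors of Epsilon: {Beta, Alpha, Zeta, Epsilon}
Path from root to Delta: Beta -> Alpha -> Delta
  ancestors of Delta: {Beta, Alpha, Delta}
Common ancestors: {Beta, Alpha}
Walk up from Delta: Delta (not in ancestors of Epsilon), Alpha (in ancestors of Epsilon), Beta (in ancestors of Epsilon)
Deepest common ancestor (LCA) = Alpha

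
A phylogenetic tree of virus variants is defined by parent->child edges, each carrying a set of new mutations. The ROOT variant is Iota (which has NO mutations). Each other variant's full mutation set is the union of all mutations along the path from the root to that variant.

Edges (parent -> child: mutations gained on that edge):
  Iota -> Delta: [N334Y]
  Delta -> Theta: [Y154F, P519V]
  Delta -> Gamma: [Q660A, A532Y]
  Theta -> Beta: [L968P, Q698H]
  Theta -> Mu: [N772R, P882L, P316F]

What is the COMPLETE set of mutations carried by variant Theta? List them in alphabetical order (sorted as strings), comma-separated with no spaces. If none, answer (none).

At Iota: gained [] -> total []
At Delta: gained ['N334Y'] -> total ['N334Y']
At Theta: gained ['Y154F', 'P519V'] -> total ['N334Y', 'P519V', 'Y154F']

Answer: N334Y,P519V,Y154F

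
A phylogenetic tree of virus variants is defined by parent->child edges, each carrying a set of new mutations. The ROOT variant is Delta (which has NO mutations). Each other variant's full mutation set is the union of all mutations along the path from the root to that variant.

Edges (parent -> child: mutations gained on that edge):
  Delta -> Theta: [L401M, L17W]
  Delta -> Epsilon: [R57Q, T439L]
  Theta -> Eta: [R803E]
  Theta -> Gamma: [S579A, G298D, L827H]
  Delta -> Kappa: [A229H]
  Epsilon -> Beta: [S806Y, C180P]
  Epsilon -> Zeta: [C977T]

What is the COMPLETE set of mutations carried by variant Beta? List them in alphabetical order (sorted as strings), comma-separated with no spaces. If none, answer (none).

Answer: C180P,R57Q,S806Y,T439L

Derivation:
At Delta: gained [] -> total []
At Epsilon: gained ['R57Q', 'T439L'] -> total ['R57Q', 'T439L']
At Beta: gained ['S806Y', 'C180P'] -> total ['C180P', 'R57Q', 'S806Y', 'T439L']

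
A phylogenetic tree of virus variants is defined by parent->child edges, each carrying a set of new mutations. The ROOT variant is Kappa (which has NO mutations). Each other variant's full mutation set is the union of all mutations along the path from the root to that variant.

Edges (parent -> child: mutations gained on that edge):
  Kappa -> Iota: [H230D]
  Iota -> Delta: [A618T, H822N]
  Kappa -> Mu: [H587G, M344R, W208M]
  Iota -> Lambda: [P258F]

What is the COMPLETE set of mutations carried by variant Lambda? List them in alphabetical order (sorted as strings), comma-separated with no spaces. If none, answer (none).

At Kappa: gained [] -> total []
At Iota: gained ['H230D'] -> total ['H230D']
At Lambda: gained ['P258F'] -> total ['H230D', 'P258F']

Answer: H230D,P258F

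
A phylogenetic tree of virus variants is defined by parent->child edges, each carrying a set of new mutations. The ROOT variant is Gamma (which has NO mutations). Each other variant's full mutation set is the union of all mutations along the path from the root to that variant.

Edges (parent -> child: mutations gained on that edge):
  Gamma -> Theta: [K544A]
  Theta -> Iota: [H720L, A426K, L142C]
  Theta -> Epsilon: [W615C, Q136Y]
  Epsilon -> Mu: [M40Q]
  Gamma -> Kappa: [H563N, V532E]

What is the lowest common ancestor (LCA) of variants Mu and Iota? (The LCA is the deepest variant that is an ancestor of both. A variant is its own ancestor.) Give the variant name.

Answer: Theta

Derivation:
Path from root to Mu: Gamma -> Theta -> Epsilon -> Mu
  ancestors of Mu: {Gamma, Theta, Epsilon, Mu}
Path from root to Iota: Gamma -> Theta -> Iota
  ancestors of Iota: {Gamma, Theta, Iota}
Common ancestors: {Gamma, Theta}
Walk up from Iota: Iota (not in ancestors of Mu), Theta (in ancestors of Mu), Gamma (in ancestors of Mu)
Deepest common ancestor (LCA) = Theta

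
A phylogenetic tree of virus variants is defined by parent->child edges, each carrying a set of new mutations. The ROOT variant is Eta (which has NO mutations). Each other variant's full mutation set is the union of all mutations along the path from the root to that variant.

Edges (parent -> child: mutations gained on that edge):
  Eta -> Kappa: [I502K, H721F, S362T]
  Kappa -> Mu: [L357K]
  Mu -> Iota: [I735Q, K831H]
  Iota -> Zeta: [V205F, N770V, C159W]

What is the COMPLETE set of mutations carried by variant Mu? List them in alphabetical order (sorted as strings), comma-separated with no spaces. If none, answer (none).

At Eta: gained [] -> total []
At Kappa: gained ['I502K', 'H721F', 'S362T'] -> total ['H721F', 'I502K', 'S362T']
At Mu: gained ['L357K'] -> total ['H721F', 'I502K', 'L357K', 'S362T']

Answer: H721F,I502K,L357K,S362T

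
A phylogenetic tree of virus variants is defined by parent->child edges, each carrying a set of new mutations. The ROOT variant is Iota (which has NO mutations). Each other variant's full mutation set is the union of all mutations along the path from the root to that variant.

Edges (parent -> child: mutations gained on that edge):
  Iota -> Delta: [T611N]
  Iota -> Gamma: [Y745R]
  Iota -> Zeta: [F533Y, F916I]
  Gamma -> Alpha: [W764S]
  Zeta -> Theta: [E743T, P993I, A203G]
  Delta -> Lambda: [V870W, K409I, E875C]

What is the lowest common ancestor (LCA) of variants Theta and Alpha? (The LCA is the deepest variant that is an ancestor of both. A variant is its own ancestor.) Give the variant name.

Path from root to Theta: Iota -> Zeta -> Theta
  ancestors of Theta: {Iota, Zeta, Theta}
Path from root to Alpha: Iota -> Gamma -> Alpha
  ancestors of Alpha: {Iota, Gamma, Alpha}
Common ancestors: {Iota}
Walk up from Alpha: Alpha (not in ancestors of Theta), Gamma (not in ancestors of Theta), Iota (in ancestors of Theta)
Deepest common ancestor (LCA) = Iota

Answer: Iota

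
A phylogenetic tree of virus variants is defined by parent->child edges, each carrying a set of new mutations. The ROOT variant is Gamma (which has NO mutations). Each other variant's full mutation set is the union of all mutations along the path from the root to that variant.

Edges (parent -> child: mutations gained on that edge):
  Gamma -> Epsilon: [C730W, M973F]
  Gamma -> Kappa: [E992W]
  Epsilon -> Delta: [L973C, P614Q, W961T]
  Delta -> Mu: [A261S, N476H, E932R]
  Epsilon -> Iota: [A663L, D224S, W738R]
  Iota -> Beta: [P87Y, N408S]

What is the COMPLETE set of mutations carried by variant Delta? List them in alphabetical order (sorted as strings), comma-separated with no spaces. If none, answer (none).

At Gamma: gained [] -> total []
At Epsilon: gained ['C730W', 'M973F'] -> total ['C730W', 'M973F']
At Delta: gained ['L973C', 'P614Q', 'W961T'] -> total ['C730W', 'L973C', 'M973F', 'P614Q', 'W961T']

Answer: C730W,L973C,M973F,P614Q,W961T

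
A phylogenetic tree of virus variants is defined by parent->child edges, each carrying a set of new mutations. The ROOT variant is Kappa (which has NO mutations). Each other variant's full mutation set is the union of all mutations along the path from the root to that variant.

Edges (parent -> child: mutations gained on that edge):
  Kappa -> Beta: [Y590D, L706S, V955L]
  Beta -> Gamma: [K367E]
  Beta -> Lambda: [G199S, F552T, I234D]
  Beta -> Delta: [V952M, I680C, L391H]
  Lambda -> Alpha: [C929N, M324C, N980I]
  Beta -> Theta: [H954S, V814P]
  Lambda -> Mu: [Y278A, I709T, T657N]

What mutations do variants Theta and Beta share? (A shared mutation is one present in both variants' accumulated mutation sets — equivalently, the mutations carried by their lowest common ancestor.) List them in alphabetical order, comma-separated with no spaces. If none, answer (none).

Accumulating mutations along path to Theta:
  At Kappa: gained [] -> total []
  At Beta: gained ['Y590D', 'L706S', 'V955L'] -> total ['L706S', 'V955L', 'Y590D']
  At Theta: gained ['H954S', 'V814P'] -> total ['H954S', 'L706S', 'V814P', 'V955L', 'Y590D']
Mutations(Theta) = ['H954S', 'L706S', 'V814P', 'V955L', 'Y590D']
Accumulating mutations along path to Beta:
  At Kappa: gained [] -> total []
  At Beta: gained ['Y590D', 'L706S', 'V955L'] -> total ['L706S', 'V955L', 'Y590D']
Mutations(Beta) = ['L706S', 'V955L', 'Y590D']
Intersection: ['H954S', 'L706S', 'V814P', 'V955L', 'Y590D'] ∩ ['L706S', 'V955L', 'Y590D'] = ['L706S', 'V955L', 'Y590D']

Answer: L706S,V955L,Y590D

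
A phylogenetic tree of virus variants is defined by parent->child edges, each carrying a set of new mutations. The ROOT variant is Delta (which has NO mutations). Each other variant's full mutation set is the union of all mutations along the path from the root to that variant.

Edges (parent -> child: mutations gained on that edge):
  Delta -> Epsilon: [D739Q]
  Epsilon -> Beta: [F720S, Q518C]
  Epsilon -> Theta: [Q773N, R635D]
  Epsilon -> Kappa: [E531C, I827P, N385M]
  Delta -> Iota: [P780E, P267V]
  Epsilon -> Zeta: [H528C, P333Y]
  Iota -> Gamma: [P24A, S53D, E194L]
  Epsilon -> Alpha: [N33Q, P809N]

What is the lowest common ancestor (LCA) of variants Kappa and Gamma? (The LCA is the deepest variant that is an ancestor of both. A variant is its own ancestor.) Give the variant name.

Path from root to Kappa: Delta -> Epsilon -> Kappa
  ancestors of Kappa: {Delta, Epsilon, Kappa}
Path from root to Gamma: Delta -> Iota -> Gamma
  ancestors of Gamma: {Delta, Iota, Gamma}
Common ancestors: {Delta}
Walk up from Gamma: Gamma (not in ancestors of Kappa), Iota (not in ancestors of Kappa), Delta (in ancestors of Kappa)
Deepest common ancestor (LCA) = Delta

Answer: Delta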